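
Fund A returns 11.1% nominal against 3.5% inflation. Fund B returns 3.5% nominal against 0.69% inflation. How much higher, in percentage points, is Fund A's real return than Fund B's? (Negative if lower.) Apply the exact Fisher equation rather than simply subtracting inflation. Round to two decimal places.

Fund A real return: 1.111/1.035 − 1 = 7.343%.
Fund B real return: 1.035/1.0069 − 1 = 2.791%.
Difference: 7.343 − 2.791 = 4.552 pp.

4.55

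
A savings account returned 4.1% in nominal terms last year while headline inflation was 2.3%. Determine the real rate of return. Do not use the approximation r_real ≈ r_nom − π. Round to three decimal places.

Real return via the Fisher equation: (1 + 4.1%)/(1 + 2.3%) − 1 = 1.041/1.023 − 1 ≈ 0.01760.

1.760%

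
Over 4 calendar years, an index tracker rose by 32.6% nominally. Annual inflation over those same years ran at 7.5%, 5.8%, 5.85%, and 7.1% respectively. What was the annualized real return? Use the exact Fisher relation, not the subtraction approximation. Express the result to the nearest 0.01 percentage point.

0.70%

Cumulative inflation factor: 1.075 × 1.058 × 1.0585 × 1.071 ≈ 1.28936.
Nominal growth factor: 1.32600. Real growth factor = 1.32600 / 1.28936 ≈ 1.02842.
Annualized: 1.02842^(1/4) − 1 ≈ 0.00703.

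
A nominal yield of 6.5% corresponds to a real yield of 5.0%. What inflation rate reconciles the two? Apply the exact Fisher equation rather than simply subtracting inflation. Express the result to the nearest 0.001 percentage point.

1.429%

From (1+r_nom) = (1+r_real)(1+π), we get 1+π = (1 + 6.5%)/(1 + 5.0%) = 1.065/1.050 ≈ 1.01429.
So π ≈ 1.4286%.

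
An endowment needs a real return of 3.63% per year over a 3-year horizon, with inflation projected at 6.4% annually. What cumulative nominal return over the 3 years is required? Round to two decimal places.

Required annual nominal rate: (1+3.63%)(1+6.4%) − 1 = 10.26232%.
Cumulative over 3 years: (1 + 0.1026232)^3 − 1 ≈ 0.34054.

34.05%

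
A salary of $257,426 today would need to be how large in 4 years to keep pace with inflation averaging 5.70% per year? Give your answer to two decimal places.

$321,330.80

Cumulative price-level factor: (1+5.70%)^4 ≈ 1.2482453280.
Multiplying $257,426 by the price-level factor gives the future nominal sum.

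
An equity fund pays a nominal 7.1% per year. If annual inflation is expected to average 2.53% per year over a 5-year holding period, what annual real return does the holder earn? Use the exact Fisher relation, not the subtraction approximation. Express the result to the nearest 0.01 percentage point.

4.46%

With constant rates the annual real return is the same each year: (1+7.1%)/(1+2.53%) − 1 = 0.04457.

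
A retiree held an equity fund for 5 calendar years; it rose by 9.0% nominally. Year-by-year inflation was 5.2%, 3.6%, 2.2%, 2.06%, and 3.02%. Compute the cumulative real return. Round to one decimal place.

Cumulative inflation factor: 1.052 × 1.036 × 1.022 × 1.0206 × 1.0302 ≈ 1.17113.
Nominal growth factor: 1.09000. Real growth factor = 1.09000 / 1.17113 ≈ 0.93073.
Total real return ≈ -6.9272%.

-6.9%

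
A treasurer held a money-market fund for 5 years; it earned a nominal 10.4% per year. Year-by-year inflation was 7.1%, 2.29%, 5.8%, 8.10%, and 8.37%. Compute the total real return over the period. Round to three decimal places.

20.782%

Cumulative inflation factor: 1.071 × 1.0229 × 1.058 × 1.0810 × 1.0837 ≈ 1.35782.
Nominal growth factor: 1.64001. Real growth factor = 1.64001 / 1.35782 ≈ 1.20782.
Total real return ≈ 20.7820%.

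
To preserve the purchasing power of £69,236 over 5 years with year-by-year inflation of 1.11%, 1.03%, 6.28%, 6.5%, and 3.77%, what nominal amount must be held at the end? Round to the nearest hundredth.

£83,070.99

Cumulative price-level factor: 1.0111 × 1.0103 × 1.0628 × 1.065 × 1.0377 ≈ 1.1998236927.
Multiplying £69,236 by the price-level factor gives the future nominal sum.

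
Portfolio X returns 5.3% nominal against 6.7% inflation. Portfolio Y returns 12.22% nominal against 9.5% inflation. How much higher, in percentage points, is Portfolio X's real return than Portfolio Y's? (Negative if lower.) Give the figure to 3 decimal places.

-3.796

Portfolio X real return: 1.053/1.067 − 1 = -1.3121%.
Portfolio Y real return: 1.1222/1.095 − 1 = 2.4840%.
Difference: -1.3121 − 2.4840 = -3.7961 pp.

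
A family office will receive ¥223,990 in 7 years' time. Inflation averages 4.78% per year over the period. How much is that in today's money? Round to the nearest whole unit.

¥161,540

Price-level factor over 7 years: (1 + 4.78%)^7 ≈ 1.3865922190.
Purchasing power today: ¥223,990 divided by that factor.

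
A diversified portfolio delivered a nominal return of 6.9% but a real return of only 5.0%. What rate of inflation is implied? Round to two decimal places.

From (1+r_nom) = (1+r_real)(1+π), we get 1+π = (1 + 6.9%)/(1 + 5.0%) = 1.069/1.050 ≈ 1.01810.
So π ≈ 1.8095%.

1.81%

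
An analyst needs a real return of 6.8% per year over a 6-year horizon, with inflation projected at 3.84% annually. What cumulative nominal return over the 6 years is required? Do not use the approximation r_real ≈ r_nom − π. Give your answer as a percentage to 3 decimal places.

Required annual nominal rate: (1+6.8%)(1+3.84%) − 1 = 10.90112%.
Cumulative over 6 years: (1 + 0.1090112)^6 − 1 ≈ 0.86044.

86.044%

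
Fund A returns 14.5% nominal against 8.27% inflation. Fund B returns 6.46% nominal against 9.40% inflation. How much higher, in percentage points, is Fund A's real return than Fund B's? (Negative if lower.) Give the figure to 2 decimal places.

Fund A real return: 1.145/1.0827 − 1 = 5.754%.
Fund B real return: 1.0646/1.0940 − 1 = -2.687%.
Difference: 5.754 − (-2.687) = 8.441 pp.

8.44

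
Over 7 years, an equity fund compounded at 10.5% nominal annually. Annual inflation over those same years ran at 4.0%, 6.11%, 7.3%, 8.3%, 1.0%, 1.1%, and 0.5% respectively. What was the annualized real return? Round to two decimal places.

6.25%

Cumulative inflation factor: 1.040 × 1.0611 × 1.073 × 1.083 × 1.010 × 1.011 × 1.005 ≈ 1.31600.
Nominal growth factor: 2.01157. Real growth factor = 2.01157 / 1.31600 ≈ 1.52855.
Annualized: 1.52855^(1/7) − 1 ≈ 0.06249.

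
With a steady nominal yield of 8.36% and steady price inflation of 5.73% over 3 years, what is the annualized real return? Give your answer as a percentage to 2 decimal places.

2.49%

With constant rates the annual real return is the same each year: (1+8.36%)/(1+5.73%) − 1 = 0.02487.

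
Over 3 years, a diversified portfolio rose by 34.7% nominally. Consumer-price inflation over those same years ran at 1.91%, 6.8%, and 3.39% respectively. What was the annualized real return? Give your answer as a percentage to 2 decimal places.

6.18%

Cumulative inflation factor: 1.0191 × 1.068 × 1.0339 ≈ 1.12530.
Nominal growth factor: 1.34700. Real growth factor = 1.34700 / 1.12530 ≈ 1.19702.
Annualized: 1.19702^(1/3) − 1 ≈ 0.06178.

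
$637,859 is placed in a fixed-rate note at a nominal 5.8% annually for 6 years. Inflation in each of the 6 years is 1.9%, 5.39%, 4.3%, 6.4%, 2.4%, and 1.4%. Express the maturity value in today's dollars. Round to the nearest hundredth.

$722,938.34

Nominal value at maturity: $637,859 × (1 + 5.8%)^6 ≈ $894,620.19.
Price-level factor over 6 years: 1.019 × 1.0539 × 1.043 × 1.064 × 1.024 × 1.014 ≈ 1.2374778569.
The maturity value deflated by that factor is the answer in today's purchasing power.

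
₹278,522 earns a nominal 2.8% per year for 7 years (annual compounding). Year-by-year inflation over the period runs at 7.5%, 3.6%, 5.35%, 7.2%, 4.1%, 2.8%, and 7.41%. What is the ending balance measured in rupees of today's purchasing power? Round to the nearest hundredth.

Nominal value at maturity: ₹278,522 × (1 + 2.8%)^7 ≈ ₹337,917.99.
Price-level factor over 7 years: 1.075 × 1.036 × 1.0535 × 1.072 × 1.041 × 1.028 × 1.0741 ≈ 1.4457263803.
The maturity value deflated by that factor is the answer in today's purchasing power.

₹233,735.78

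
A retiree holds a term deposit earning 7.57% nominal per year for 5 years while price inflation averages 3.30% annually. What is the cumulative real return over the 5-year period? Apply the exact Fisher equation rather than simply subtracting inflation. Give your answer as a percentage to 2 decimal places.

22.45%

The annual real rate is (1+7.57%)/(1+3.30%) − 1 = 4.1336%.
Compounded over 5 years: (1 + 0.041336)^5 − 1 ≈ 0.22449.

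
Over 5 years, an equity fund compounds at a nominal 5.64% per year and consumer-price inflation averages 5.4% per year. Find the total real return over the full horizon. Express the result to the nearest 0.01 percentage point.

The annual real rate is (1+5.64%)/(1+5.4%) − 1 = 0.2277%.
Compounded over 5 years: (1 + 0.002277)^5 − 1 ≈ 0.01144.

1.14%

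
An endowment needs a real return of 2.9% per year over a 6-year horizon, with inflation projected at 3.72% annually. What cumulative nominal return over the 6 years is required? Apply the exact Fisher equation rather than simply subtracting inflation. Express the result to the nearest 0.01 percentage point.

Required annual nominal rate: (1+2.9%)(1+3.72%) − 1 = 6.72788%.
Cumulative over 6 years: (1 + 0.0672788)^6 − 1 ≈ 0.47798.

47.80%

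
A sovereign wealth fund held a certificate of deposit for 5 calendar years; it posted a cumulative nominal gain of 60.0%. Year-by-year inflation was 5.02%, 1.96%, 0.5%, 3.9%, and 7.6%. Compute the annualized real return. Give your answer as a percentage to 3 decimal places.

Cumulative inflation factor: 1.0502 × 1.0196 × 1.005 × 1.039 × 1.076 ≈ 1.20308.
Nominal growth factor: 1.60000. Real growth factor = 1.60000 / 1.20308 ≈ 1.32992.
Annualized: 1.32992^(1/5) − 1 ≈ 0.05868.

5.868%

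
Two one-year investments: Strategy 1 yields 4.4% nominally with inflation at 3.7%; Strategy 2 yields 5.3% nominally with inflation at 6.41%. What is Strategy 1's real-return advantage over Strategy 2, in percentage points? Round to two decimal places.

1.72

Strategy 1 real return: 1.044/1.037 − 1 = 0.675%.
Strategy 2 real return: 1.053/1.0641 − 1 = -1.043%.
Difference: 0.675 − (-1.043) = 1.718 pp.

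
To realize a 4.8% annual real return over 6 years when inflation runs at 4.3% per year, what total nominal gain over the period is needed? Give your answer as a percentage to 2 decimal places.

70.56%

Required annual nominal rate: (1+4.8%)(1+4.3%) − 1 = 9.3064%.
Cumulative over 6 years: (1 + 0.093064)^6 − 1 ≈ 0.70559.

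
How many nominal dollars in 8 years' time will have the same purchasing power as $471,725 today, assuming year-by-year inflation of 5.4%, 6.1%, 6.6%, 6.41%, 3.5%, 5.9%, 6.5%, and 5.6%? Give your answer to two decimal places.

$737,622.87

Cumulative price-level factor: 1.054 × 1.061 × 1.066 × 1.0641 × 1.035 × 1.059 × 1.065 × 1.056 ≈ 1.5636713484.
Multiplying $471,725 by the price-level factor gives the future nominal sum.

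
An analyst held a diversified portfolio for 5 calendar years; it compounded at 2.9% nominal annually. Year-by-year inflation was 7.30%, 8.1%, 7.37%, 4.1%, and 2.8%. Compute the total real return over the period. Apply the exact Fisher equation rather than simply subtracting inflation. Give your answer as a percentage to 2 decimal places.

Cumulative inflation factor: 1.0730 × 1.081 × 1.0737 × 1.041 × 1.028 ≈ 1.33276.
Nominal growth factor: 1.15366. Real growth factor = 1.15366 / 1.33276 ≈ 0.86561.
Total real return ≈ -13.4385%.

-13.44%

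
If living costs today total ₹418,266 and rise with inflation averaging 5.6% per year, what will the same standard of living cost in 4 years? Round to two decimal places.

₹520,125.61

Cumulative price-level factor: (1+5.6%)^4 ≈ 1.2435282985.
The nominal amount required is ₹418,266 scaled up by that factor.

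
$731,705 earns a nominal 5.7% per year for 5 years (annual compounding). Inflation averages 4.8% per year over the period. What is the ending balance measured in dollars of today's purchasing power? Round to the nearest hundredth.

Nominal value at maturity: $731,705 × (1 + 5.7%)^5 ≈ $965,408.15.
Price-level factor over 5 years: (1 + 4.8%)^5 ≈ 1.2641727169.
Dividing the nominal maturity value by the price-level factor gives the value in today's money.

$763,667.92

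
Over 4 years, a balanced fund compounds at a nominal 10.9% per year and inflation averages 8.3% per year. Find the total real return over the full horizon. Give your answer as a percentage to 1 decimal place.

The annual real rate is (1+10.9%)/(1+8.3%) − 1 = 2.4007%.
Compounded over 4 years: (1 + 0.024007)^4 − 1 ≈ 0.09954.

10.0%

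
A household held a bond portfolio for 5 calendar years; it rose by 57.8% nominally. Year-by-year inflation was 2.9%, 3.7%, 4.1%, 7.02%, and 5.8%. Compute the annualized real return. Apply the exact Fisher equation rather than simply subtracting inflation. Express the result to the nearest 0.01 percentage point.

4.64%

Cumulative inflation factor: 1.029 × 1.037 × 1.041 × 1.0702 × 1.058 ≈ 1.25775.
Nominal growth factor: 1.57800. Real growth factor = 1.57800 / 1.25775 ≈ 1.25462.
Annualized: 1.25462^(1/5) − 1 ≈ 0.04641.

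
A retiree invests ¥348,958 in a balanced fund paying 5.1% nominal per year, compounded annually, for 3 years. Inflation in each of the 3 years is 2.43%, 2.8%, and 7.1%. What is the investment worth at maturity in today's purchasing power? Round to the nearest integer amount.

¥359,229

Nominal value at maturity: ¥348,958 × (1 + 5.1%)^3 ≈ ¥405,118.
Price-level factor over 3 years: 1.0243 × 1.028 × 1.071 = 1.1277420084.
Dividing the nominal maturity value by the price-level factor gives the value in today's money.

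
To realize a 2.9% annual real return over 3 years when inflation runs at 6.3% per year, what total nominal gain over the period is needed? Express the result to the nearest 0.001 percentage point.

Required annual nominal rate: (1+2.9%)(1+6.3%) − 1 = 9.3827%.
Cumulative over 3 years: (1 + 0.093827)^3 − 1 ≈ 0.30872.

30.872%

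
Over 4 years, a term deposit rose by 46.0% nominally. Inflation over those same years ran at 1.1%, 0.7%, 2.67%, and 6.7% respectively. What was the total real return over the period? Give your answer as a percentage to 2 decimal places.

30.91%

Cumulative inflation factor: 1.011 × 1.007 × 1.0267 × 1.067 ≈ 1.11529.
Nominal growth factor: 1.46000. Real growth factor = 1.46000 / 1.11529 ≈ 1.30907.
Total real return ≈ 30.9074%.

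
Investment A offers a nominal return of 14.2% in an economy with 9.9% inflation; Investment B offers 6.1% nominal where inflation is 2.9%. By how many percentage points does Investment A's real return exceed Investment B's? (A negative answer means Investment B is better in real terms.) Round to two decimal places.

Investment A real return: 1.142/1.099 − 1 = 3.913%.
Investment B real return: 1.061/1.029 − 1 = 3.110%.
Difference: 3.913 − 3.110 = 0.803 pp.

0.80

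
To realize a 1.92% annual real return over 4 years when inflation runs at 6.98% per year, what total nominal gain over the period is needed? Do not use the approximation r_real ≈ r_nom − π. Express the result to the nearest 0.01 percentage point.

Required annual nominal rate: (1+1.92%)(1+6.98%) − 1 = 9.034016%.
Cumulative over 4 years: (1 + 0.09034016)^4 − 1 ≈ 0.41334.

41.33%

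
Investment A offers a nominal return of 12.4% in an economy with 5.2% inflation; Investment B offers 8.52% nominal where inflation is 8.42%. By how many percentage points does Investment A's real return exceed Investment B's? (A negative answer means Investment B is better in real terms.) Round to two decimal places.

6.75

Investment A real return: 1.124/1.052 − 1 = 6.844%.
Investment B real return: 1.0852/1.0842 − 1 = 0.092%.
Difference: 6.844 − 0.092 = 6.752 pp.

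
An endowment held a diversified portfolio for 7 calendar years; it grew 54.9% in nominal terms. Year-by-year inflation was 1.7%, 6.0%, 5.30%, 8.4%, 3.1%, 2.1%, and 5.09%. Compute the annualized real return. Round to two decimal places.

Cumulative inflation factor: 1.017 × 1.060 × 1.0530 × 1.084 × 1.031 × 1.021 × 1.0509 ≈ 1.36123.
Nominal growth factor: 1.54900. Real growth factor = 1.54900 / 1.36123 ≈ 1.13794.
Annualized: 1.13794^(1/7) − 1 ≈ 0.01863.

1.86%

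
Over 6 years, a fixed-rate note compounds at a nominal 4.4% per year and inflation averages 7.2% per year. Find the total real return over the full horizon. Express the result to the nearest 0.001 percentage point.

-14.683%

The annual real rate is (1+4.4%)/(1+7.2%) − 1 = -2.6119%.
Compounded over 6 years: (1 + -0.026119)^6 − 1 ≈ -0.14683.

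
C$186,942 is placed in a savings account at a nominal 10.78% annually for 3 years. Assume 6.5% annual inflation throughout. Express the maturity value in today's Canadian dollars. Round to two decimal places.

Nominal value at maturity: C$186,942 × (1 + 10.78%)^3 ≈ C$254,150.50.
Price-level factor over 3 years: (1 + 6.5%)^3 = 1.207949625.
Dividing the nominal maturity value by the price-level factor gives the value in today's money.

C$210,398.26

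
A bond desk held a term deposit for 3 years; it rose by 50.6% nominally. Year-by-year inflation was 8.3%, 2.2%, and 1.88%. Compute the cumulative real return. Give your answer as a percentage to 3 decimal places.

Cumulative inflation factor: 1.083 × 1.022 × 1.0188 ≈ 1.12763.
Nominal growth factor: 1.50600. Real growth factor = 1.50600 / 1.12763 ≈ 1.33554.
Total real return ≈ 33.5539%.

33.554%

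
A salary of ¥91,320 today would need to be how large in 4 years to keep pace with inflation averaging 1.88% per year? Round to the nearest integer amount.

Cumulative price-level factor: (1+1.88%)^4 ≈ 1.0773473436.
Multiplying ¥91,320 by the price-level factor gives the future nominal sum.

¥98,383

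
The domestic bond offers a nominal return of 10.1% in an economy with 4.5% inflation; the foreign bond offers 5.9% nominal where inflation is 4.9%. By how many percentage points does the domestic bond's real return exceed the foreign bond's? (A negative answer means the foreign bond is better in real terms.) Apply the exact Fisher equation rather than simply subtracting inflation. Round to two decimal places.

4.41

The domestic bond real return: 1.101/1.045 − 1 = 5.359%.
The foreign bond real return: 1.059/1.049 − 1 = 0.953%.
Difference: 5.359 − 0.953 = 4.406 pp.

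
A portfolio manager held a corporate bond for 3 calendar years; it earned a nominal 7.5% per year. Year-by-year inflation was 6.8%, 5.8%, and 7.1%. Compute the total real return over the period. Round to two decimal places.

Cumulative inflation factor: 1.068 × 1.058 × 1.071 ≈ 1.21017.
Nominal growth factor: 1.24230. Real growth factor = 1.24230 / 1.21017 ≈ 1.02655.
Total real return ≈ 2.6547%.

2.65%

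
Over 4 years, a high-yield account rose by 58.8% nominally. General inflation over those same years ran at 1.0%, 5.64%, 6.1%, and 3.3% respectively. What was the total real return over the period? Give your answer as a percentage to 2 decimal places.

Cumulative inflation factor: 1.010 × 1.0564 × 1.061 × 1.033 ≈ 1.16941.
Nominal growth factor: 1.58800. Real growth factor = 1.58800 / 1.16941 ≈ 1.35795.
Total real return ≈ 35.7954%.

35.80%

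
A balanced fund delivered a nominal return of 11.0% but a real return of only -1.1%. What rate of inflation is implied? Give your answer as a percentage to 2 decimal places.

From (1+r_nom) = (1+r_real)(1+π), we get 1+π = (1 + 11.0%)/(1 − 1.1%) = 1.110/0.989 ≈ 1.12235.
So π ≈ 12.2346%.

12.23%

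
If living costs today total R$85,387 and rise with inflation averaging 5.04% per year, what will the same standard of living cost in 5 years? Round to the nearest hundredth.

Cumulative price-level factor: (1+5.04%)^5 ≈ 1.2787144279.
Multiplying R$85,387 by the price-level factor gives the future nominal sum.

R$109,185.59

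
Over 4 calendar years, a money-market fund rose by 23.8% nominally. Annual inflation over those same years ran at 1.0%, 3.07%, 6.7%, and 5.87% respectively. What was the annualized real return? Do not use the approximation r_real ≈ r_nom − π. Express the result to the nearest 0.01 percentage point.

1.29%

Cumulative inflation factor: 1.010 × 1.0307 × 1.067 × 1.0587 ≈ 1.17596.
Nominal growth factor: 1.23800. Real growth factor = 1.23800 / 1.17596 ≈ 1.05276.
Annualized: 1.05276^(1/4) − 1 ≈ 0.01294.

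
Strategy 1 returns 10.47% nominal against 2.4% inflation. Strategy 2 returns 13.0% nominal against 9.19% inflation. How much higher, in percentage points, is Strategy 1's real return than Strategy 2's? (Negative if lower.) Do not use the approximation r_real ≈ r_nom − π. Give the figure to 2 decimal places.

Strategy 1 real return: 1.1047/1.024 − 1 = 7.881%.
Strategy 2 real return: 1.130/1.0919 − 1 = 3.489%.
Difference: 7.881 − 3.489 = 4.392 pp.

4.39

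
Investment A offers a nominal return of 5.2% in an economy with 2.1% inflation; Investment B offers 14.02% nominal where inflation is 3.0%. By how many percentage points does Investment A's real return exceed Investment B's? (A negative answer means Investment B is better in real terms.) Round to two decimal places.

-7.66

Investment A real return: 1.052/1.021 − 1 = 3.036%.
Investment B real return: 1.1402/1.030 − 1 = 10.699%.
Difference: 3.036 − 10.699 = -7.663 pp.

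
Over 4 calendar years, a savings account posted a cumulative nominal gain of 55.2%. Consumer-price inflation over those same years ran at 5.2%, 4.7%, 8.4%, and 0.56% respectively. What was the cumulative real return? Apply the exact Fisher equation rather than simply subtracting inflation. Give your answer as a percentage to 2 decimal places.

Cumulative inflation factor: 1.052 × 1.047 × 1.084 × 1.0056 ≈ 1.20065.
Nominal growth factor: 1.55200. Real growth factor = 1.55200 / 1.20065 ≈ 1.29263.
Total real return ≈ 29.2632%.

29.26%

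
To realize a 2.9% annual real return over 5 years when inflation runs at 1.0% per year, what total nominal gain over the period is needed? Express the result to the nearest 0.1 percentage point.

Required annual nominal rate: (1+2.9%)(1+1.0%) − 1 = 3.929%.
Cumulative over 5 years: (1 + 0.03929)^5 − 1 ≈ 0.21251.

21.3%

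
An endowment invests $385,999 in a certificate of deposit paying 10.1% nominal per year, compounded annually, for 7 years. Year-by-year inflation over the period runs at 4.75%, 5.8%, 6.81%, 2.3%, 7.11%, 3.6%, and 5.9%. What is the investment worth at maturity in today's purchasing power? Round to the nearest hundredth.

$531,966.68

Nominal value at maturity: $385,999 × (1 + 10.1%)^7 ≈ $757,002.67.
Price-level factor over 7 years: 1.0475 × 1.058 × 1.0681 × 1.023 × 1.0711 × 1.036 × 1.059 ≈ 1.4230264844.
Dividing the nominal maturity value by the price-level factor gives the value in today's money.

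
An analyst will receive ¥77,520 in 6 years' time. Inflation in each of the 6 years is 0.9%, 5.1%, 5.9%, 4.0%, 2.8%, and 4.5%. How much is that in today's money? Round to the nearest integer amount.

¥61,785

Price-level factor over 6 years: 1.009 × 1.051 × 1.059 × 1.040 × 1.028 × 1.045 ≈ 1.2546788777.
Purchasing power today: ¥77,520 divided by that factor.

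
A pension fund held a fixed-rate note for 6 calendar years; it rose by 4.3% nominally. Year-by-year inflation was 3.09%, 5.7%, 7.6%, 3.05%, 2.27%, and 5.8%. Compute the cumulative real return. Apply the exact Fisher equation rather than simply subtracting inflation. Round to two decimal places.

-20.22%

Cumulative inflation factor: 1.0309 × 1.057 × 1.076 × 1.0305 × 1.0227 × 1.058 ≈ 1.30733.
Nominal growth factor: 1.04300. Real growth factor = 1.04300 / 1.30733 ≈ 0.79781.
Total real return ≈ -20.2192%.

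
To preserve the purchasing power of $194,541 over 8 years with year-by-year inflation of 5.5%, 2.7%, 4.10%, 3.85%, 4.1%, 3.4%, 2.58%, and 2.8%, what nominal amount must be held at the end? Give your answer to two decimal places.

$258,653.50

Cumulative price-level factor: 1.055 × 1.027 × 1.0410 × 1.0385 × 1.041 × 1.034 × 1.0258 × 1.028 ≈ 1.3295577665.
Multiplying $194,541 by the price-level factor gives the future nominal sum.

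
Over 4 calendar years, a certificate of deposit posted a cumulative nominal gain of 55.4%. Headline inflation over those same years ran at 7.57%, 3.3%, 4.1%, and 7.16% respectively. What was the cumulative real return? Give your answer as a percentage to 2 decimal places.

Cumulative inflation factor: 1.0757 × 1.033 × 1.041 × 1.0716 ≈ 1.23958.
Nominal growth factor: 1.55400. Real growth factor = 1.55400 / 1.23958 ≈ 1.25365.
Total real return ≈ 25.3649%.

25.36%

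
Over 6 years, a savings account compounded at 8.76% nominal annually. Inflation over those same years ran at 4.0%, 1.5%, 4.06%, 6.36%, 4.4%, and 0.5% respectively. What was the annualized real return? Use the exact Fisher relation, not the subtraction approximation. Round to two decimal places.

Cumulative inflation factor: 1.040 × 1.015 × 1.0406 × 1.0636 × 1.044 × 1.005 ≈ 1.22582.
Nominal growth factor: 1.65507. Real growth factor = 1.65507 / 1.22582 ≈ 1.35017.
Annualized: 1.35017^(1/6) − 1 ≈ 0.05131.

5.13%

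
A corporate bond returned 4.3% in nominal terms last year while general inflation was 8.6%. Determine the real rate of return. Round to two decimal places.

Real return via the Fisher equation: (1 + 4.3%)/(1 + 8.6%) − 1 = 1.043/1.086 − 1 ≈ -0.03959.

-3.96%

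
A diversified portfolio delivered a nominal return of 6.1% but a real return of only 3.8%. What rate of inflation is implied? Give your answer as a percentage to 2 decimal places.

2.22%

From (1+r_nom) = (1+r_real)(1+π), we get 1+π = (1 + 6.1%)/(1 + 3.8%) = 1.061/1.038 ≈ 1.02216.
So π ≈ 2.2158%.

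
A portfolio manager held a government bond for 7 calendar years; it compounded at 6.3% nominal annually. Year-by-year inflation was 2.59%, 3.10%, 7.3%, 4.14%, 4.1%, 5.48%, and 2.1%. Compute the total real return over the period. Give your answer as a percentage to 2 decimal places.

Cumulative inflation factor: 1.0259 × 1.0310 × 1.073 × 1.0414 × 1.041 × 1.0548 × 1.021 ≈ 1.32504.
Nominal growth factor: 1.53367. Real growth factor = 1.53367 / 1.32504 ≈ 1.15746.
Total real return ≈ 15.7458%.

15.75%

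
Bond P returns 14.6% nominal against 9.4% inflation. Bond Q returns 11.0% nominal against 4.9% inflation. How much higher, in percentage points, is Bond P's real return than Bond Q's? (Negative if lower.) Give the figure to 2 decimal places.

-1.06

Bond P real return: 1.146/1.094 − 1 = 4.753%.
Bond Q real return: 1.110/1.049 − 1 = 5.815%.
Difference: 4.753 − 5.815 = -1.062 pp.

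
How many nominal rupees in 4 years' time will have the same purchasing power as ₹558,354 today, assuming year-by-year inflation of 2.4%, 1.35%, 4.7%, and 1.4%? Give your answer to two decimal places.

₹615,202.34

Cumulative price-level factor: 1.024 × 1.0135 × 1.047 × 1.014 ≈ 1.1018141522.
The nominal amount required is ₹558,354 scaled up by that factor.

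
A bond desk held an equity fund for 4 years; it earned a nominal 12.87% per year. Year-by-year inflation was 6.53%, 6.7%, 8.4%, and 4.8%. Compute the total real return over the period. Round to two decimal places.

Cumulative inflation factor: 1.0653 × 1.067 × 1.084 × 1.048 ≈ 1.29130.
Nominal growth factor: 1.62298. Real growth factor = 1.62298 / 1.29130 ≈ 1.25686.
Total real return ≈ 25.6861%.

25.69%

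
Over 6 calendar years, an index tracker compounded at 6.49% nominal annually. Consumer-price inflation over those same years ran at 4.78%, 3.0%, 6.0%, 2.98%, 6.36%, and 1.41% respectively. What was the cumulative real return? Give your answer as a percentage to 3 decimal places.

14.768%

Cumulative inflation factor: 1.0478 × 1.030 × 1.060 × 1.0298 × 1.0636 × 1.0141 ≈ 1.27067.
Nominal growth factor: 1.45832. Real growth factor = 1.45832 / 1.27067 ≈ 1.14768.
Total real return ≈ 14.7676%.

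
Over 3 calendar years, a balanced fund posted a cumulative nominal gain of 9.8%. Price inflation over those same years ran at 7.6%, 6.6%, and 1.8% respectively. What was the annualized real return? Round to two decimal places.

-2.03%

Cumulative inflation factor: 1.076 × 1.066 × 1.018 ≈ 1.16766.
Nominal growth factor: 1.09800. Real growth factor = 1.09800 / 1.16766 ≈ 0.94034.
Annualized: 0.94034^(1/3) − 1 ≈ -0.02030.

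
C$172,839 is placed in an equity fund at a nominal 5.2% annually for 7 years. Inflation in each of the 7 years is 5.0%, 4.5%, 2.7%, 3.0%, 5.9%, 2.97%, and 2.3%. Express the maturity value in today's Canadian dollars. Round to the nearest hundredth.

C$190,351.52

Nominal value at maturity: C$172,839 × (1 + 5.2%)^7 ≈ C$246,463.11.
Price-level factor over 7 years: 1.050 × 1.045 × 1.027 × 1.030 × 1.059 × 1.0297 × 1.023 ≈ 1.2947787538.
The maturity value deflated by that factor is the answer in today's purchasing power.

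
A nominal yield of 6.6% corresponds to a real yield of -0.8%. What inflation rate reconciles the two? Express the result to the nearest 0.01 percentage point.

From (1+r_nom) = (1+r_real)(1+π), we get 1+π = (1 + 6.6%)/(1 − 0.8%) = 1.066/0.992 ≈ 1.07460.
So π ≈ 7.4597%.

7.46%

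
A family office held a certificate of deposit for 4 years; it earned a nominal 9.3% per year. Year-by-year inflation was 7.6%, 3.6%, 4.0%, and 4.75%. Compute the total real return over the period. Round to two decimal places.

17.52%

Cumulative inflation factor: 1.076 × 1.036 × 1.040 × 1.0475 ≈ 1.21439.
Nominal growth factor: 1.42719. Real growth factor = 1.42719 / 1.21439 ≈ 1.17523.
Total real return ≈ 17.5226%.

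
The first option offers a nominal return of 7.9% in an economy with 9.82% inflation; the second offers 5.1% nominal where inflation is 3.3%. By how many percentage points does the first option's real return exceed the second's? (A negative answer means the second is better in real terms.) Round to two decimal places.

-3.49

The first option real return: 1.079/1.0982 − 1 = -1.748%.
The second real return: 1.051/1.033 − 1 = 1.742%.
Difference: -1.748 − 1.742 = -3.490 pp.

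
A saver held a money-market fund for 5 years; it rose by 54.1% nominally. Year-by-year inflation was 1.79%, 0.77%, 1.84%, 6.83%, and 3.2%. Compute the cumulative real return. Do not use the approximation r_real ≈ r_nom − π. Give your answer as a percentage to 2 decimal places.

Cumulative inflation factor: 1.0179 × 1.0077 × 1.0184 × 1.0683 × 1.032 ≈ 1.15167.
Nominal growth factor: 1.54100. Real growth factor = 1.54100 / 1.15167 ≈ 1.33806.
Total real return ≈ 33.8058%.

33.81%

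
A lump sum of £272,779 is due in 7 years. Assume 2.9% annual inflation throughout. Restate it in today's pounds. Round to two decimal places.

Price-level factor over 7 years: (1 + 2.9%)^7 ≈ 1.2215398048.
Purchasing power today: £272,779 divided by that factor.

£223,307.50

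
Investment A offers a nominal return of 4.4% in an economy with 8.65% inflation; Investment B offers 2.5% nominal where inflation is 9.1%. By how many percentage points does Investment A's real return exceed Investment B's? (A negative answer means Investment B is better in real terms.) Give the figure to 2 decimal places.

2.14

Investment A real return: 1.044/1.0865 − 1 = -3.912%.
Investment B real return: 1.025/1.091 − 1 = -6.049%.
Difference: -3.912 − (-6.049) = 2.137 pp.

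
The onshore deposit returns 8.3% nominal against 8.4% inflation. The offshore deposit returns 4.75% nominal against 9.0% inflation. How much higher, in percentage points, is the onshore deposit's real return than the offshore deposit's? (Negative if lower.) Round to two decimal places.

3.81

The onshore deposit real return: 1.083/1.084 − 1 = -0.092%.
The offshore deposit real return: 1.0475/1.090 − 1 = -3.899%.
Difference: -0.092 − (-3.899) = 3.807 pp.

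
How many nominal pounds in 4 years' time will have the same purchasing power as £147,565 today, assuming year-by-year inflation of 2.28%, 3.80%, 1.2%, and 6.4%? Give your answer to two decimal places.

£168,691.65

Cumulative price-level factor: 1.0228 × 1.0380 × 1.012 × 1.064 ≈ 1.1431684062.
Multiplying £147,565 by the price-level factor gives the future nominal sum.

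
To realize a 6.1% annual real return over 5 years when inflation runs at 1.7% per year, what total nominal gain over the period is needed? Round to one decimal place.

Required annual nominal rate: (1+6.1%)(1+1.7%) − 1 = 7.9037%.
Cumulative over 5 years: (1 + 0.079037)^5 − 1 ≈ 0.46279.

46.3%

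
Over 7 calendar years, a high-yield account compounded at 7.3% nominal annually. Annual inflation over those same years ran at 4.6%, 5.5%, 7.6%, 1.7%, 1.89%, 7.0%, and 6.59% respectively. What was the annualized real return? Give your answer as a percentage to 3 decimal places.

Cumulative inflation factor: 1.046 × 1.055 × 1.076 × 1.017 × 1.0189 × 1.070 × 1.0659 ≈ 1.40330.
Nominal growth factor: 1.63756. Real growth factor = 1.63756 / 1.40330 ≈ 1.16694.
Annualized: 1.16694^(1/7) − 1 ≈ 0.02230.

2.230%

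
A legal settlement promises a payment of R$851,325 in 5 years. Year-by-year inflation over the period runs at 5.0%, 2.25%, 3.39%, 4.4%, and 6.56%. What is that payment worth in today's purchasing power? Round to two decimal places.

R$689,397.22

Price-level factor over 5 years: 1.050 × 1.0225 × 1.0339 × 1.044 × 1.0656 ≈ 1.2348831411.
Purchasing power today: R$851,325 divided by that factor.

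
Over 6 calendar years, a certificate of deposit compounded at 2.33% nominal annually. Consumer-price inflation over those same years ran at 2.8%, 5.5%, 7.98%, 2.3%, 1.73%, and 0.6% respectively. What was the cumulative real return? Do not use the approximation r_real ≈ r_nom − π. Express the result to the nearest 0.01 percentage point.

Cumulative inflation factor: 1.028 × 1.055 × 1.0798 × 1.023 × 1.0173 × 1.006 ≈ 1.22606.
Nominal growth factor: 1.14820. Real growth factor = 1.14820 / 1.22606 ≈ 0.93650.
Total real return ≈ -6.3503%.

-6.35%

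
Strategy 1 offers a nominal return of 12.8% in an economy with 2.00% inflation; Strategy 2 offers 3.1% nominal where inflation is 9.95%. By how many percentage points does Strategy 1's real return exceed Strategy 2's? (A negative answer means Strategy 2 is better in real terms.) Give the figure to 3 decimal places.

Strategy 1 real return: 1.128/1.0200 − 1 = 10.5882%.
Strategy 2 real return: 1.031/1.0995 − 1 = -6.2301%.
Difference: 10.5882 − (-6.2301) = 16.8183 pp.

16.818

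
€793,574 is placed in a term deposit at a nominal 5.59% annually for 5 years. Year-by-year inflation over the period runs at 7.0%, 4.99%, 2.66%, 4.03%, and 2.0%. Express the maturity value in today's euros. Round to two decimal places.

Nominal value at maturity: €793,574 × (1 + 5.59%)^5 ≈ €1,041,600.98.
Price-level factor over 5 years: 1.070 × 1.0499 × 1.0266 × 1.0403 × 1.020 ≈ 1.2237472915.
The maturity value deflated by that factor is the answer in today's purchasing power.

€851,156.92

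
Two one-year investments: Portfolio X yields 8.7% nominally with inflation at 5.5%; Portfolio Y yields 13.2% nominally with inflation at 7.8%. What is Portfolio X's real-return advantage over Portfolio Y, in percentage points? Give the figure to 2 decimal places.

-1.98

Portfolio X real return: 1.087/1.055 − 1 = 3.033%.
Portfolio Y real return: 1.132/1.078 − 1 = 5.009%.
Difference: 3.033 − 5.009 = -1.976 pp.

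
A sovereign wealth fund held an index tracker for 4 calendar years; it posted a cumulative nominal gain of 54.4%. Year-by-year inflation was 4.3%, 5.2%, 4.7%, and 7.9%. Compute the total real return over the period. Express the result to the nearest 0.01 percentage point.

Cumulative inflation factor: 1.043 × 1.052 × 1.047 × 1.079 ≈ 1.23956.
Nominal growth factor: 1.54400. Real growth factor = 1.54400 / 1.23956 ≈ 1.24560.
Total real return ≈ 24.5601%.

24.56%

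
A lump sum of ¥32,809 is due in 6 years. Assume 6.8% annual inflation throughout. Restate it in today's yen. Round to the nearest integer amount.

¥22,109

Price-level factor over 6 years: (1 + 6.8%)^6 ≈ 1.4839781831.
Purchasing power today: ¥32,809 divided by that factor.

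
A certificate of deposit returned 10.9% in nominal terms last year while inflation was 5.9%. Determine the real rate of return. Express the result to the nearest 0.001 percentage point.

Real return via the Fisher equation: (1 + 10.9%)/(1 + 5.9%) − 1 = 1.109/1.059 − 1 ≈ 0.04721.

4.721%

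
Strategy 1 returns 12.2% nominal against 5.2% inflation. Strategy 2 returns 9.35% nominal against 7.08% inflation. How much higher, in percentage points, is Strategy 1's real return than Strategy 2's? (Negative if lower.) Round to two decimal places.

Strategy 1 real return: 1.122/1.052 − 1 = 6.654%.
Strategy 2 real return: 1.0935/1.0708 − 1 = 2.120%.
Difference: 6.654 − 2.120 = 4.534 pp.

4.53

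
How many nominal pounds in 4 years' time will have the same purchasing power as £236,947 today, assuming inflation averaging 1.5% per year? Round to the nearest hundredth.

£251,486.91

Cumulative price-level factor: (1+1.5%)^4 ≈ 1.0613635506.
Multiplying £236,947 by the price-level factor gives the future nominal sum.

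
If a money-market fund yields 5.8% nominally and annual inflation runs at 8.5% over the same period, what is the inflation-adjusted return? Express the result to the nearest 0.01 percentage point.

Real return via the Fisher equation: (1 + 5.8%)/(1 + 8.5%) − 1 = 1.058/1.085 − 1 ≈ -0.02488.

-2.49%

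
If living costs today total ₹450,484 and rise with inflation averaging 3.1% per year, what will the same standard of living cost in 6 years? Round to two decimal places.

₹541,042.48

Cumulative price-level factor: (1+3.1%)^6 ≈ 1.2010248455.
Multiplying ₹450,484 by the price-level factor gives the future nominal sum.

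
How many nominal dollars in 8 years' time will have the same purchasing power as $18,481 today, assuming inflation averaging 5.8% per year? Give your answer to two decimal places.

Cumulative price-level factor: (1+5.8%)^8 ≈ 1.5699482664.
The nominal amount required is $18,481 scaled up by that factor.

$29,014.21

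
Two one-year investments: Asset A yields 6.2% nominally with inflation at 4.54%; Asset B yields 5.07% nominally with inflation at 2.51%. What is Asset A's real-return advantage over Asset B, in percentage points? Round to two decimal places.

Asset A real return: 1.062/1.0454 − 1 = 1.588%.
Asset B real return: 1.0507/1.0251 − 1 = 2.497%.
Difference: 1.588 − 2.497 = -0.909 pp.

-0.91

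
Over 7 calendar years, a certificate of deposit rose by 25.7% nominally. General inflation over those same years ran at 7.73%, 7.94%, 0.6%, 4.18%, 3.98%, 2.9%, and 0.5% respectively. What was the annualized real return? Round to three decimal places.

Cumulative inflation factor: 1.0773 × 1.0794 × 1.006 × 1.0418 × 1.0398 × 1.029 × 1.005 ≈ 1.31049.
Nominal growth factor: 1.25700. Real growth factor = 1.25700 / 1.31049 ≈ 0.95919.
Annualized: 0.95919^(1/7) − 1 ≈ -0.00594.

-0.594%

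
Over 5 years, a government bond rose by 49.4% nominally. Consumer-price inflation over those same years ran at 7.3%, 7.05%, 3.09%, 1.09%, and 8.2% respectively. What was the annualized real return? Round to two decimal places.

Cumulative inflation factor: 1.073 × 1.0705 × 1.0309 × 1.0109 × 1.082 ≈ 1.29520.
Nominal growth factor: 1.49400. Real growth factor = 1.49400 / 1.29520 ≈ 1.15349.
Annualized: 1.15349^(1/5) − 1 ≈ 0.02897.

2.90%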